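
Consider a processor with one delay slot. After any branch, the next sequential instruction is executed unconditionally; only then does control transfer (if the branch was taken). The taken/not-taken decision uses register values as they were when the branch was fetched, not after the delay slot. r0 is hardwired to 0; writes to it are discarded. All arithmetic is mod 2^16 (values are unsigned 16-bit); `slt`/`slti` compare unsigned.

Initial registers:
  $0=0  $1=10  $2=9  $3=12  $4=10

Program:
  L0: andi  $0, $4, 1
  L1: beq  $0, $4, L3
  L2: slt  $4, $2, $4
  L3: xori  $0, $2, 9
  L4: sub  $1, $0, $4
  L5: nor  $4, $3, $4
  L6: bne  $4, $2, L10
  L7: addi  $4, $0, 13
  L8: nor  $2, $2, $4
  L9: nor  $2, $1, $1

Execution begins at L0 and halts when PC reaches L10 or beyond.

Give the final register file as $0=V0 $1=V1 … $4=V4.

PC=0  andi  $0, $4, 1        | $0=0 $1=10 $2=9 $3=12 $4=10
PC=1  beq  $0, $4, L3        | $0=0 $1=10 $2=9 $3=12 $4=10  [not taken]
PC=2  slt  $4, $2, $4        | $0=0 $1=10 $2=9 $3=12 $4=1
PC=3  xori  $0, $2, 9        | $0=0 $1=10 $2=9 $3=12 $4=1
PC=4  sub  $1, $0, $4        | $0=0 $1=65535 $2=9 $3=12 $4=1
PC=5  nor  $4, $3, $4        | $0=0 $1=65535 $2=9 $3=12 $4=65522
PC=6  bne  $4, $2, L10       | $0=0 $1=65535 $2=9 $3=12 $4=65522  [TAKEN]
PC=7  addi  $4, $0, 13       | $0=0 $1=65535 $2=9 $3=12 $4=13

$0=0 $1=65535 $2=9 $3=12 $4=13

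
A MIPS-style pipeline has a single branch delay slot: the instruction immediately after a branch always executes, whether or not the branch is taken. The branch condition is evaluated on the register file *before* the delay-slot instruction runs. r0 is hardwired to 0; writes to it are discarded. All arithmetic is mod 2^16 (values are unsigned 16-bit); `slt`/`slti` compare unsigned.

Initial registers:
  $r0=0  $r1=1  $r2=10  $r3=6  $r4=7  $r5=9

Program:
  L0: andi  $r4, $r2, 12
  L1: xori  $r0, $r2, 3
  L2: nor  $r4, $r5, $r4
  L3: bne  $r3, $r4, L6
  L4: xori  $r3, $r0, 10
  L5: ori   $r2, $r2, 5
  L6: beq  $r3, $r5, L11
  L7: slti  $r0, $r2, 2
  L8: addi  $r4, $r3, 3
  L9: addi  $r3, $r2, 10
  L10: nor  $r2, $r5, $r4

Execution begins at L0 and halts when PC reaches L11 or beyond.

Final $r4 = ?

#0 andi  $r4, $r2, 12 ; 0/1/10/6/8/9
#1 xori  $r0, $r2, 3 ; 0/1/10/6/8/9
#2 nor  $r4, $r5, $r4 ; 0/1/10/6/65526/9
#3 bne  $r3, $r4, L6 ; 0/1/10/6/65526/9 ; →target
#4 xori  $r3, $r0, 10 ; 0/1/10/10/65526/9
#6 beq  $r3, $r5, L11 ; 0/1/10/10/65526/9 ; →fallthru
#7 slti  $r0, $r2, 2 ; 0/1/10/10/65526/9
#8 addi  $r4, $r3, 3 ; 0/1/10/10/13/9
#9 addi  $r3, $r2, 10 ; 0/1/10/20/13/9
#10 nor  $r2, $r5, $r4 ; 0/1/65522/20/13/9

13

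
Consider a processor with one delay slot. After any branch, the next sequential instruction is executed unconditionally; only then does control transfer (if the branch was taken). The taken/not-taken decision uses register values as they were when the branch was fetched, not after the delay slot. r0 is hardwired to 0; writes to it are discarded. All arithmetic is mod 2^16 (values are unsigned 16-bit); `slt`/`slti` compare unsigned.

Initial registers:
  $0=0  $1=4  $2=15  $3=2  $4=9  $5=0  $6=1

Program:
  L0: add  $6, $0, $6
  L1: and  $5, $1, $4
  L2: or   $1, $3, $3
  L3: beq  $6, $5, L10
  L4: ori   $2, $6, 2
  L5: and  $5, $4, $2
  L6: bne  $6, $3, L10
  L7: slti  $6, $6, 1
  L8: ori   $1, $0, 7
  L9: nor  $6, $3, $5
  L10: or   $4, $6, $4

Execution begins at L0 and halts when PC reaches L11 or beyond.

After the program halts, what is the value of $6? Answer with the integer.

  step pc=0: add  $6, $0, $6  regs=(0,4,15,2,9,0,1)
  step pc=1: and  $5, $1, $4  regs=(0,4,15,2,9,0,1)
  step pc=2: or   $1, $3, $3  regs=(0,2,15,2,9,0,1)
  step pc=3: beq  $6, $5, L10  cond=F  regs=(0,2,15,2,9,0,1)
  step pc=4: ori   $2, $6, 2  regs=(0,2,3,2,9,0,1)
  step pc=5: and  $5, $4, $2  regs=(0,2,3,2,9,1,1)
  step pc=6: bne  $6, $3, L10  cond=T  regs=(0,2,3,2,9,1,1)
  step pc=7: slti  $6, $6, 1  regs=(0,2,3,2,9,1,0)
  step pc=10: or   $4, $6, $4  regs=(0,2,3,2,9,1,0)

0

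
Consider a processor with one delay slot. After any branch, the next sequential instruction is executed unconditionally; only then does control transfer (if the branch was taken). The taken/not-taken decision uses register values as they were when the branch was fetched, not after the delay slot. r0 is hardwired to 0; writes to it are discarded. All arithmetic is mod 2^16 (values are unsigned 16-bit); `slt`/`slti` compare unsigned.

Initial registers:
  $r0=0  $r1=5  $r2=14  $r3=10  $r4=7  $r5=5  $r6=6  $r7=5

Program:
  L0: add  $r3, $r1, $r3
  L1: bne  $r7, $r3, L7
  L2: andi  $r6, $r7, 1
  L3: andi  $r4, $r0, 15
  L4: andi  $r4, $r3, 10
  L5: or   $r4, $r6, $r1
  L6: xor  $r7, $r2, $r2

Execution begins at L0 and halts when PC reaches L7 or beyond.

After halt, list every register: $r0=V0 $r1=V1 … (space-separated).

$r0=0 $r1=5 $r2=14 $r3=15 $r4=7 $r5=5 $r6=1 $r7=5

#0 add  $r3, $r1, $r3 ; 0/5/14/15/7/5/6/5
#1 bne  $r7, $r3, L7 ; 0/5/14/15/7/5/6/5 ; →target
#2 andi  $r6, $r7, 1 ; 0/5/14/15/7/5/1/5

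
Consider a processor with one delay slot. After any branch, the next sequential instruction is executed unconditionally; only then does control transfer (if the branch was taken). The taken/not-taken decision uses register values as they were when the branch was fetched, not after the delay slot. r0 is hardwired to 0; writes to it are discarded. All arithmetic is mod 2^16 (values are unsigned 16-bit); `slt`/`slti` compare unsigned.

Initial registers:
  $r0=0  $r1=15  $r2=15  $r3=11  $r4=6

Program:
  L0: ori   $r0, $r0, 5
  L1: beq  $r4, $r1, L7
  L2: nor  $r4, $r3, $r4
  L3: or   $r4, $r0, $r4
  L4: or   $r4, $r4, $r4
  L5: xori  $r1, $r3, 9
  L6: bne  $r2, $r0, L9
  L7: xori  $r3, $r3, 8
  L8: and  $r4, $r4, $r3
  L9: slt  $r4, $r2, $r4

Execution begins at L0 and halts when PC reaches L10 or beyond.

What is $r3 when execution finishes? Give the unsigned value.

3

PC=0  ori   $r0, $r0, 5      | $r0=0 $r1=15 $r2=15 $r3=11 $r4=6
PC=1  beq  $r4, $r1, L7      | $r0=0 $r1=15 $r2=15 $r3=11 $r4=6  [not taken]
PC=2  nor  $r4, $r3, $r4     | $r0=0 $r1=15 $r2=15 $r3=11 $r4=65520
PC=3  or   $r4, $r0, $r4     | $r0=0 $r1=15 $r2=15 $r3=11 $r4=65520
PC=4  or   $r4, $r4, $r4     | $r0=0 $r1=15 $r2=15 $r3=11 $r4=65520
PC=5  xori  $r1, $r3, 9      | $r0=0 $r1=2 $r2=15 $r3=11 $r4=65520
PC=6  bne  $r2, $r0, L9      | $r0=0 $r1=2 $r2=15 $r3=11 $r4=65520  [TAKEN]
PC=7  xori  $r3, $r3, 8      | $r0=0 $r1=2 $r2=15 $r3=3 $r4=65520
PC=9  slt  $r4, $r2, $r4     | $r0=0 $r1=2 $r2=15 $r3=3 $r4=1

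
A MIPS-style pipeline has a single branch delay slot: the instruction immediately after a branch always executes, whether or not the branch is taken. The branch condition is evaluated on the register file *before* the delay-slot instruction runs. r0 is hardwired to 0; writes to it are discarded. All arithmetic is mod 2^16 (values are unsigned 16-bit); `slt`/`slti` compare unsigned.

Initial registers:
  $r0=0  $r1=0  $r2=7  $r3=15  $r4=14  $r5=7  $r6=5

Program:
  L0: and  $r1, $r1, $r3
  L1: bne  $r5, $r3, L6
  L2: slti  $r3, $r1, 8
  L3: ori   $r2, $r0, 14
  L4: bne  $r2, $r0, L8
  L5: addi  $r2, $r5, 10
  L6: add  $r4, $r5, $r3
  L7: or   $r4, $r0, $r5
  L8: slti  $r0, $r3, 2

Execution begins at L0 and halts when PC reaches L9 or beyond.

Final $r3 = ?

1

[0] and  $r1, $r1, $r3  →  {$r0:0, $r1:0, $r2:7, $r3:15, $r4:14, $r5:7, $r6:5}
[1] bne  $r5, $r3, L6  →  {$r0:0, $r1:0, $r2:7, $r3:15, $r4:14, $r5:7, $r6:5}  ⟨branch taken⟩
[2] slti  $r3, $r1, 8  →  {$r0:0, $r1:0, $r2:7, $r3:1, $r4:14, $r5:7, $r6:5}
[6] add  $r4, $r5, $r3  →  {$r0:0, $r1:0, $r2:7, $r3:1, $r4:8, $r5:7, $r6:5}
[7] or   $r4, $r0, $r5  →  {$r0:0, $r1:0, $r2:7, $r3:1, $r4:7, $r5:7, $r6:5}
[8] slti  $r0, $r3, 2  →  {$r0:0, $r1:0, $r2:7, $r3:1, $r4:7, $r5:7, $r6:5}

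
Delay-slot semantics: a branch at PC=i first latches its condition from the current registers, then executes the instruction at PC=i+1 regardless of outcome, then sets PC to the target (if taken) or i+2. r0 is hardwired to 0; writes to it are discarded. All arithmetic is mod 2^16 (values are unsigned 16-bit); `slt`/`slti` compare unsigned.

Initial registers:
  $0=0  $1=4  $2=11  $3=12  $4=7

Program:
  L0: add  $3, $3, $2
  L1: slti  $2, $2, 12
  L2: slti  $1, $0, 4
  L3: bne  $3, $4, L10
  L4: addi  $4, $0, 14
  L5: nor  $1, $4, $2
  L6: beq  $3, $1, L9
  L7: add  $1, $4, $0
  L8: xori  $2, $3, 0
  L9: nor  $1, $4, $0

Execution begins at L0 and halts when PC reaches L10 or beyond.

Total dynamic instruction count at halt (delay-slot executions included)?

5

#0 add  $3, $3, $2 ; 0/4/11/23/7
#1 slti  $2, $2, 12 ; 0/4/1/23/7
#2 slti  $1, $0, 4 ; 0/1/1/23/7
#3 bne  $3, $4, L10 ; 0/1/1/23/7 ; →target
#4 addi  $4, $0, 14 ; 0/1/1/23/14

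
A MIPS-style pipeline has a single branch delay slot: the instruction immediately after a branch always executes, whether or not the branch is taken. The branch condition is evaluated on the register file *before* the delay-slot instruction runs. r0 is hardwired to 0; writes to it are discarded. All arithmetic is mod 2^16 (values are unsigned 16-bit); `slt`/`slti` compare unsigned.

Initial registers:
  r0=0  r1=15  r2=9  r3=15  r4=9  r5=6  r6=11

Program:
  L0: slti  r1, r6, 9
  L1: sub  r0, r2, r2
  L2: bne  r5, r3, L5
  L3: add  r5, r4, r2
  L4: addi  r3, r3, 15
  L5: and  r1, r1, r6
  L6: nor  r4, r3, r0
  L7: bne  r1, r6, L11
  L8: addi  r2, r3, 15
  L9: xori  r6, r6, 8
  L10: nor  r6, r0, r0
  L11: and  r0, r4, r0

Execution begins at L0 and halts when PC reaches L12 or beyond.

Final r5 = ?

  step pc=0: slti  r1, r6, 9  regs=(0,0,9,15,9,6,11)
  step pc=1: sub  r0, r2, r2  regs=(0,0,9,15,9,6,11)
  step pc=2: bne  r5, r3, L5  cond=T  regs=(0,0,9,15,9,6,11)
  step pc=3: add  r5, r4, r2  regs=(0,0,9,15,9,18,11)
  step pc=5: and  r1, r1, r6  regs=(0,0,9,15,9,18,11)
  step pc=6: nor  r4, r3, r0  regs=(0,0,9,15,65520,18,11)
  step pc=7: bne  r1, r6, L11  cond=T  regs=(0,0,9,15,65520,18,11)
  step pc=8: addi  r2, r3, 15  regs=(0,0,30,15,65520,18,11)
  step pc=11: and  r0, r4, r0  regs=(0,0,30,15,65520,18,11)

18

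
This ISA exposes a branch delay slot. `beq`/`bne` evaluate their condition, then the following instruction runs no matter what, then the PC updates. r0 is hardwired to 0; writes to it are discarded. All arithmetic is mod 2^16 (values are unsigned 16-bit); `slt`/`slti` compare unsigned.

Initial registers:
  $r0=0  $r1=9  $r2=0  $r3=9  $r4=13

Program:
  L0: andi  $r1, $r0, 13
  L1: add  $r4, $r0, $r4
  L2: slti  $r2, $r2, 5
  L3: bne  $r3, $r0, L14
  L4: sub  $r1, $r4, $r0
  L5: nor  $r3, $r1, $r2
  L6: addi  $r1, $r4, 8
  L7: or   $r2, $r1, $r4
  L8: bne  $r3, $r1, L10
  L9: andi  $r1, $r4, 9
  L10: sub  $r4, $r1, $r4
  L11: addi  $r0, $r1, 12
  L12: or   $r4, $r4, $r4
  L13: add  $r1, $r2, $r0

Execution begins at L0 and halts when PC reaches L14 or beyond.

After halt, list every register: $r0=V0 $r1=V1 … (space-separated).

$r0=0 $r1=13 $r2=1 $r3=9 $r4=13

#0 andi  $r1, $r0, 13 ; 0/0/0/9/13
#1 add  $r4, $r0, $r4 ; 0/0/0/9/13
#2 slti  $r2, $r2, 5 ; 0/0/1/9/13
#3 bne  $r3, $r0, L14 ; 0/0/1/9/13 ; →target
#4 sub  $r1, $r4, $r0 ; 0/13/1/9/13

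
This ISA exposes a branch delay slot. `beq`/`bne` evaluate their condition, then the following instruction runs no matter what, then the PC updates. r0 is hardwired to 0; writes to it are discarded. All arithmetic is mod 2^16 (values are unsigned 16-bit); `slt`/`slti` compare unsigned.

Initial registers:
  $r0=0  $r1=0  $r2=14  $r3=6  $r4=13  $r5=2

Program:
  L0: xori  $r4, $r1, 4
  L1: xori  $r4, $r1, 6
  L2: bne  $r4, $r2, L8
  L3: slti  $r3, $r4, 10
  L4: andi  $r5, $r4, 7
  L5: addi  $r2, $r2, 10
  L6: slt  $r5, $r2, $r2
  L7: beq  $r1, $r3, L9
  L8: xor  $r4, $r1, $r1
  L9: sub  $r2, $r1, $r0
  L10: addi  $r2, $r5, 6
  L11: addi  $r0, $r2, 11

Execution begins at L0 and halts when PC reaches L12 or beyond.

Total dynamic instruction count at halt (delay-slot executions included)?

PC=0  xori  $r4, $r1, 4      | $r0=0 $r1=0 $r2=14 $r3=6 $r4=4 $r5=2
PC=1  xori  $r4, $r1, 6      | $r0=0 $r1=0 $r2=14 $r3=6 $r4=6 $r5=2
PC=2  bne  $r4, $r2, L8      | $r0=0 $r1=0 $r2=14 $r3=6 $r4=6 $r5=2  [TAKEN]
PC=3  slti  $r3, $r4, 10     | $r0=0 $r1=0 $r2=14 $r3=1 $r4=6 $r5=2
PC=8  xor  $r4, $r1, $r1     | $r0=0 $r1=0 $r2=14 $r3=1 $r4=0 $r5=2
PC=9  sub  $r2, $r1, $r0     | $r0=0 $r1=0 $r2=0 $r3=1 $r4=0 $r5=2
PC=10 addi  $r2, $r5, 6      | $r0=0 $r1=0 $r2=8 $r3=1 $r4=0 $r5=2
PC=11 addi  $r0, $r2, 11     | $r0=0 $r1=0 $r2=8 $r3=1 $r4=0 $r5=2

8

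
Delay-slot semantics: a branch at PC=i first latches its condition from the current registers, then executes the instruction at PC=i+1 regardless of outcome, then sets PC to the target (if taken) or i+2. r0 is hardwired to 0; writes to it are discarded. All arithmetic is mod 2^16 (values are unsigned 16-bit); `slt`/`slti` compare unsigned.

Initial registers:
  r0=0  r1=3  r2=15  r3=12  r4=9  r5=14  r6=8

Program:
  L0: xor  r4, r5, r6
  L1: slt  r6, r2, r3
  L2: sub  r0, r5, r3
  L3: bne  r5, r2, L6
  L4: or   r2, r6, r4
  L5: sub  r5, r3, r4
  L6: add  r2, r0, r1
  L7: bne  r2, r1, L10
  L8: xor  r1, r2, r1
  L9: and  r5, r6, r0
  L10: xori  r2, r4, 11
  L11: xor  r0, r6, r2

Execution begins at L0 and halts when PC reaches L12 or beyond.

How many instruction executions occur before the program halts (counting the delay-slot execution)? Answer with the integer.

  step pc=0: xor  r4, r5, r6  regs=(0,3,15,12,6,14,8)
  step pc=1: slt  r6, r2, r3  regs=(0,3,15,12,6,14,0)
  step pc=2: sub  r0, r5, r3  regs=(0,3,15,12,6,14,0)
  step pc=3: bne  r5, r2, L6  cond=T  regs=(0,3,15,12,6,14,0)
  step pc=4: or   r2, r6, r4  regs=(0,3,6,12,6,14,0)
  step pc=6: add  r2, r0, r1  regs=(0,3,3,12,6,14,0)
  step pc=7: bne  r2, r1, L10  cond=F  regs=(0,3,3,12,6,14,0)
  step pc=8: xor  r1, r2, r1  regs=(0,0,3,12,6,14,0)
  step pc=9: and  r5, r6, r0  regs=(0,0,3,12,6,0,0)
  step pc=10: xori  r2, r4, 11  regs=(0,0,13,12,6,0,0)
  step pc=11: xor  r0, r6, r2  regs=(0,0,13,12,6,0,0)

11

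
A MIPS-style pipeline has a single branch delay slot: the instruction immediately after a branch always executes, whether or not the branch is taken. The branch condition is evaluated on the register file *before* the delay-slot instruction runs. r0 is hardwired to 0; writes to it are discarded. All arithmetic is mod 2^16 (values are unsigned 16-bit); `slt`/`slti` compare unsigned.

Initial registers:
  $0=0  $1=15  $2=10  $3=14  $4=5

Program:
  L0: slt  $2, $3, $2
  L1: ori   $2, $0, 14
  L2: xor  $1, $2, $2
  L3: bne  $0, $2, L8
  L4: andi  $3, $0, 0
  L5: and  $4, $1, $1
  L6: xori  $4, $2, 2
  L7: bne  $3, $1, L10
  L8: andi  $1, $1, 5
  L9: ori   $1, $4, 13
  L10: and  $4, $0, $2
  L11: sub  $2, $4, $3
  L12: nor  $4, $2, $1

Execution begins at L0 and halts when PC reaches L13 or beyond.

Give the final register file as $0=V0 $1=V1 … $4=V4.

$0=0 $1=13 $2=0 $3=0 $4=65522

PC=0  slt  $2, $3, $2        | $0=0 $1=15 $2=0 $3=14 $4=5
PC=1  ori   $2, $0, 14       | $0=0 $1=15 $2=14 $3=14 $4=5
PC=2  xor  $1, $2, $2        | $0=0 $1=0 $2=14 $3=14 $4=5
PC=3  bne  $0, $2, L8        | $0=0 $1=0 $2=14 $3=14 $4=5  [TAKEN]
PC=4  andi  $3, $0, 0        | $0=0 $1=0 $2=14 $3=0 $4=5
PC=8  andi  $1, $1, 5        | $0=0 $1=0 $2=14 $3=0 $4=5
PC=9  ori   $1, $4, 13       | $0=0 $1=13 $2=14 $3=0 $4=5
PC=10 and  $4, $0, $2        | $0=0 $1=13 $2=14 $3=0 $4=0
PC=11 sub  $2, $4, $3        | $0=0 $1=13 $2=0 $3=0 $4=0
PC=12 nor  $4, $2, $1        | $0=0 $1=13 $2=0 $3=0 $4=65522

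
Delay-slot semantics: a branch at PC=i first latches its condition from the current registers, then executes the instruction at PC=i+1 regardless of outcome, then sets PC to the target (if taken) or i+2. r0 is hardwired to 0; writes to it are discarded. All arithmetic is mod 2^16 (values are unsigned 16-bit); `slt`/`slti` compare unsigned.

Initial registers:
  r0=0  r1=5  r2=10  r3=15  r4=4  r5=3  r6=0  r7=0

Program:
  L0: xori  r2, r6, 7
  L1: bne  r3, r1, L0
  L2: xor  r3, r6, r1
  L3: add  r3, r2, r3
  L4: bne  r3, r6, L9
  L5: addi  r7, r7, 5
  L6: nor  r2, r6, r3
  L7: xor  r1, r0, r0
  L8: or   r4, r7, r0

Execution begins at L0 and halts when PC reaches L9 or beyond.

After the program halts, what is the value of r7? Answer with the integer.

5

PC=0  xori  r2, r6, 7        | r0=0 r1=5 r2=7 r3=15 r4=4 r5=3 r6=0 r7=0
PC=1  bne  r3, r1, L0        | r0=0 r1=5 r2=7 r3=15 r4=4 r5=3 r6=0 r7=0  [TAKEN]
PC=2  xor  r3, r6, r1        | r0=0 r1=5 r2=7 r3=5 r4=4 r5=3 r6=0 r7=0
PC=0  xori  r2, r6, 7        | r0=0 r1=5 r2=7 r3=5 r4=4 r5=3 r6=0 r7=0
PC=1  bne  r3, r1, L0        | r0=0 r1=5 r2=7 r3=5 r4=4 r5=3 r6=0 r7=0  [not taken]
PC=2  xor  r3, r6, r1        | r0=0 r1=5 r2=7 r3=5 r4=4 r5=3 r6=0 r7=0
PC=3  add  r3, r2, r3        | r0=0 r1=5 r2=7 r3=12 r4=4 r5=3 r6=0 r7=0
PC=4  bne  r3, r6, L9        | r0=0 r1=5 r2=7 r3=12 r4=4 r5=3 r6=0 r7=0  [TAKEN]
PC=5  addi  r7, r7, 5        | r0=0 r1=5 r2=7 r3=12 r4=4 r5=3 r6=0 r7=5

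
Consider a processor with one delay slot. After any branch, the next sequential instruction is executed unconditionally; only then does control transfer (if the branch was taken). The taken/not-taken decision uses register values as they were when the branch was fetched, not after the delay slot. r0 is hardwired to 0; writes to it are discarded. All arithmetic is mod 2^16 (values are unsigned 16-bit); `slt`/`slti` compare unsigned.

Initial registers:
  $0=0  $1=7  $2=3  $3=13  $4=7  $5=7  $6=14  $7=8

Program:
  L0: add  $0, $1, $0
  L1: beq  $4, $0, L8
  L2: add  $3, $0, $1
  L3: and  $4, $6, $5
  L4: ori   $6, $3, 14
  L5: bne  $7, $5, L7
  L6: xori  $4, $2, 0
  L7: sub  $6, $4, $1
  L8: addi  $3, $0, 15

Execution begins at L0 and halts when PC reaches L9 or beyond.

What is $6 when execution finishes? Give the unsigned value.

#0 add  $0, $1, $0 ; 0/7/3/13/7/7/14/8
#1 beq  $4, $0, L8 ; 0/7/3/13/7/7/14/8 ; →fallthru
#2 add  $3, $0, $1 ; 0/7/3/7/7/7/14/8
#3 and  $4, $6, $5 ; 0/7/3/7/6/7/14/8
#4 ori   $6, $3, 14 ; 0/7/3/7/6/7/15/8
#5 bne  $7, $5, L7 ; 0/7/3/7/6/7/15/8 ; →target
#6 xori  $4, $2, 0 ; 0/7/3/7/3/7/15/8
#7 sub  $6, $4, $1 ; 0/7/3/7/3/7/65532/8
#8 addi  $3, $0, 15 ; 0/7/3/15/3/7/65532/8

65532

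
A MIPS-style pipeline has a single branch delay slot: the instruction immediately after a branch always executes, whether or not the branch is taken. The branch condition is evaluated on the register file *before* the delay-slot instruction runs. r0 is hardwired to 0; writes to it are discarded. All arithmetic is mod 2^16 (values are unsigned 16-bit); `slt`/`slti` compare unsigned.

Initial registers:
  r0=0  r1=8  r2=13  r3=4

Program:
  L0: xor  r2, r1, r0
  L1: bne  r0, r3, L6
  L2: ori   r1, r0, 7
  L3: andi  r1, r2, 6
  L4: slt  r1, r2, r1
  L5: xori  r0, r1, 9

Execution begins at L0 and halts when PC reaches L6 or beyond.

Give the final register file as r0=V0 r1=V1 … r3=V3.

#0 xor  r2, r1, r0 ; 0/8/8/4
#1 bne  r0, r3, L6 ; 0/8/8/4 ; →target
#2 ori   r1, r0, 7 ; 0/7/8/4

r0=0 r1=7 r2=8 r3=4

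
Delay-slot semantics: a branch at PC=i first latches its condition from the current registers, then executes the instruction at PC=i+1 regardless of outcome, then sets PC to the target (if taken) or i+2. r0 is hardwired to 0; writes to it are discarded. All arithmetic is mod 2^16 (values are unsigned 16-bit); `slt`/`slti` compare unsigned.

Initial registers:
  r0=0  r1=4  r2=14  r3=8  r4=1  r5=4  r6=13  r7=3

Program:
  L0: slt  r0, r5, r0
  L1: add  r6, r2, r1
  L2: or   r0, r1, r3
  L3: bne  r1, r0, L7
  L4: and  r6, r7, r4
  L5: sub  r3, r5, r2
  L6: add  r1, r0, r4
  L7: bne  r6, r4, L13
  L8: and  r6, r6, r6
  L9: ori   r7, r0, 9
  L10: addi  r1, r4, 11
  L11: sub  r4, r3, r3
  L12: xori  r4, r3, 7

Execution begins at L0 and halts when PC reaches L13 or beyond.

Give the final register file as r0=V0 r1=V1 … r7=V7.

r0=0 r1=12 r2=14 r3=8 r4=15 r5=4 r6=1 r7=9

[0] slt  r0, r5, r0  →  {r0:0, r1:4, r2:14, r3:8, r4:1, r5:4, r6:13, r7:3}
[1] add  r6, r2, r1  →  {r0:0, r1:4, r2:14, r3:8, r4:1, r5:4, r6:18, r7:3}
[2] or   r0, r1, r3  →  {r0:0, r1:4, r2:14, r3:8, r4:1, r5:4, r6:18, r7:3}
[3] bne  r1, r0, L7  →  {r0:0, r1:4, r2:14, r3:8, r4:1, r5:4, r6:18, r7:3}  ⟨branch taken⟩
[4] and  r6, r7, r4  →  {r0:0, r1:4, r2:14, r3:8, r4:1, r5:4, r6:1, r7:3}
[7] bne  r6, r4, L13  →  {r0:0, r1:4, r2:14, r3:8, r4:1, r5:4, r6:1, r7:3}  ⟨branch fallthrough⟩
[8] and  r6, r6, r6  →  {r0:0, r1:4, r2:14, r3:8, r4:1, r5:4, r6:1, r7:3}
[9] ori   r7, r0, 9  →  {r0:0, r1:4, r2:14, r3:8, r4:1, r5:4, r6:1, r7:9}
[10] addi  r1, r4, 11  →  {r0:0, r1:12, r2:14, r3:8, r4:1, r5:4, r6:1, r7:9}
[11] sub  r4, r3, r3  →  {r0:0, r1:12, r2:14, r3:8, r4:0, r5:4, r6:1, r7:9}
[12] xori  r4, r3, 7  →  {r0:0, r1:12, r2:14, r3:8, r4:15, r5:4, r6:1, r7:9}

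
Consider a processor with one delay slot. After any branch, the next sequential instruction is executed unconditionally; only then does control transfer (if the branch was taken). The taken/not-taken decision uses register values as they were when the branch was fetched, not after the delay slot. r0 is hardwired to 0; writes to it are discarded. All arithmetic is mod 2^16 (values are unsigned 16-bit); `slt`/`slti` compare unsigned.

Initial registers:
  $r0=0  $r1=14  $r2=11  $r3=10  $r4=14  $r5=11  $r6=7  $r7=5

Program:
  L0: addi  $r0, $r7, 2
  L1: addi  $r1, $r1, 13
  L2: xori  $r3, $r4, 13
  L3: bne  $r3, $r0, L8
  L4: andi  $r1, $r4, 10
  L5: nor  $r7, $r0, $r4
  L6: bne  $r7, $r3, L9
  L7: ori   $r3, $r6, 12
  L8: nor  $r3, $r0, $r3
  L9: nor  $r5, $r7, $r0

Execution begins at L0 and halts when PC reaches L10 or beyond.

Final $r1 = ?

#0 addi  $r0, $r7, 2 ; 0/14/11/10/14/11/7/5
#1 addi  $r1, $r1, 13 ; 0/27/11/10/14/11/7/5
#2 xori  $r3, $r4, 13 ; 0/27/11/3/14/11/7/5
#3 bne  $r3, $r0, L8 ; 0/27/11/3/14/11/7/5 ; →target
#4 andi  $r1, $r4, 10 ; 0/10/11/3/14/11/7/5
#8 nor  $r3, $r0, $r3 ; 0/10/11/65532/14/11/7/5
#9 nor  $r5, $r7, $r0 ; 0/10/11/65532/14/65530/7/5

10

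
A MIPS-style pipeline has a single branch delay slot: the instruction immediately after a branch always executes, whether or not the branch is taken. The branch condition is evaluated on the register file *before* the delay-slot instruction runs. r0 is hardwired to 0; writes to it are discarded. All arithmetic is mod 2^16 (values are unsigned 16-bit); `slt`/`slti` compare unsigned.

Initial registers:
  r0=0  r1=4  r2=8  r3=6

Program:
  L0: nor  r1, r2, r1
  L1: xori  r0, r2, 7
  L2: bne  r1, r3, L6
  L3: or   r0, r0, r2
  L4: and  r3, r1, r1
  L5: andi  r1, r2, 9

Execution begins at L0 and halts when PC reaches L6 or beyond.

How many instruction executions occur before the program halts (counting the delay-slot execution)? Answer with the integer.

4

[0] nor  r1, r2, r1  →  {r0:0, r1:65523, r2:8, r3:6}
[1] xori  r0, r2, 7  →  {r0:0, r1:65523, r2:8, r3:6}
[2] bne  r1, r3, L6  →  {r0:0, r1:65523, r2:8, r3:6}  ⟨branch taken⟩
[3] or   r0, r0, r2  →  {r0:0, r1:65523, r2:8, r3:6}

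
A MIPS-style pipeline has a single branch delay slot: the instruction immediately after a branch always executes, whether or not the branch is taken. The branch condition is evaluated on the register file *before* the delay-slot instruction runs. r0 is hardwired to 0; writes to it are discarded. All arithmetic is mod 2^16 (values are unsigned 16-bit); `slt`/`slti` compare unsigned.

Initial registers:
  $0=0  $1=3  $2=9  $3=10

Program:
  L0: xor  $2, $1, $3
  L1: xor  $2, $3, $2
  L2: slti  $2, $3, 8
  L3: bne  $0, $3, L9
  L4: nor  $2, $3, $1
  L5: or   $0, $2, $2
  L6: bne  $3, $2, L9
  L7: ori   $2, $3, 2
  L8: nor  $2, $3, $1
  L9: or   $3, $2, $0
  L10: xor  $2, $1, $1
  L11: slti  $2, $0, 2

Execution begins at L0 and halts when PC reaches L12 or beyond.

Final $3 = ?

65524

  step pc=0: xor  $2, $1, $3  regs=(0,3,9,10)
  step pc=1: xor  $2, $3, $2  regs=(0,3,3,10)
  step pc=2: slti  $2, $3, 8  regs=(0,3,0,10)
  step pc=3: bne  $0, $3, L9  cond=T  regs=(0,3,0,10)
  step pc=4: nor  $2, $3, $1  regs=(0,3,65524,10)
  step pc=9: or   $3, $2, $0  regs=(0,3,65524,65524)
  step pc=10: xor  $2, $1, $1  regs=(0,3,0,65524)
  step pc=11: slti  $2, $0, 2  regs=(0,3,1,65524)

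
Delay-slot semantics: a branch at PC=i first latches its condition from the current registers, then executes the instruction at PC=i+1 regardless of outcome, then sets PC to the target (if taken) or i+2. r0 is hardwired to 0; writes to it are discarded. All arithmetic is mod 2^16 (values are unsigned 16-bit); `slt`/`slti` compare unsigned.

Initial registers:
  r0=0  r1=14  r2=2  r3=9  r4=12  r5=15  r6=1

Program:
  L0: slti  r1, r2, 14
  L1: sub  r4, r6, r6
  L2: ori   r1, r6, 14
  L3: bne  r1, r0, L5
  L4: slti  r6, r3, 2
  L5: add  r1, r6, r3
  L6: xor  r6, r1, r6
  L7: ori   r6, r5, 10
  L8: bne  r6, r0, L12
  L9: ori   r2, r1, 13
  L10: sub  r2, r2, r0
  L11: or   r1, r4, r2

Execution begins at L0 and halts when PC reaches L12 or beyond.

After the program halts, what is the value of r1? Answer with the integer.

PC=0  slti  r1, r2, 14       | r0=0 r1=1 r2=2 r3=9 r4=12 r5=15 r6=1
PC=1  sub  r4, r6, r6        | r0=0 r1=1 r2=2 r3=9 r4=0 r5=15 r6=1
PC=2  ori   r1, r6, 14       | r0=0 r1=15 r2=2 r3=9 r4=0 r5=15 r6=1
PC=3  bne  r1, r0, L5        | r0=0 r1=15 r2=2 r3=9 r4=0 r5=15 r6=1  [TAKEN]
PC=4  slti  r6, r3, 2        | r0=0 r1=15 r2=2 r3=9 r4=0 r5=15 r6=0
PC=5  add  r1, r6, r3        | r0=0 r1=9 r2=2 r3=9 r4=0 r5=15 r6=0
PC=6  xor  r6, r1, r6        | r0=0 r1=9 r2=2 r3=9 r4=0 r5=15 r6=9
PC=7  ori   r6, r5, 10       | r0=0 r1=9 r2=2 r3=9 r4=0 r5=15 r6=15
PC=8  bne  r6, r0, L12       | r0=0 r1=9 r2=2 r3=9 r4=0 r5=15 r6=15  [TAKEN]
PC=9  ori   r2, r1, 13       | r0=0 r1=9 r2=13 r3=9 r4=0 r5=15 r6=15

9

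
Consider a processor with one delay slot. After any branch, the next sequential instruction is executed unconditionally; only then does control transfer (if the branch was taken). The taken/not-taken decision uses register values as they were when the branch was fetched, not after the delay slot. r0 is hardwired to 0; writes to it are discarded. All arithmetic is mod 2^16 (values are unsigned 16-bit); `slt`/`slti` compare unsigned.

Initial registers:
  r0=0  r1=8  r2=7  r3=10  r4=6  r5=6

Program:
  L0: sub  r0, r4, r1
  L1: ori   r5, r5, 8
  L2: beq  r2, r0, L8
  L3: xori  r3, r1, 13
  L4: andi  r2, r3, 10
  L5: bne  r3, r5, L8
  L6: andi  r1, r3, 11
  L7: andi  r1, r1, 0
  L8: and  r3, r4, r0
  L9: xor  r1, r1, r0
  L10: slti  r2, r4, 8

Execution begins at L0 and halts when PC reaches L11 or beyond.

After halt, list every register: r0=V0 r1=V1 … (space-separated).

r0=0 r1=1 r2=1 r3=0 r4=6 r5=14

#0 sub  r0, r4, r1 ; 0/8/7/10/6/6
#1 ori   r5, r5, 8 ; 0/8/7/10/6/14
#2 beq  r2, r0, L8 ; 0/8/7/10/6/14 ; →fallthru
#3 xori  r3, r1, 13 ; 0/8/7/5/6/14
#4 andi  r2, r3, 10 ; 0/8/0/5/6/14
#5 bne  r3, r5, L8 ; 0/8/0/5/6/14 ; →target
#6 andi  r1, r3, 11 ; 0/1/0/5/6/14
#8 and  r3, r4, r0 ; 0/1/0/0/6/14
#9 xor  r1, r1, r0 ; 0/1/0/0/6/14
#10 slti  r2, r4, 8 ; 0/1/1/0/6/14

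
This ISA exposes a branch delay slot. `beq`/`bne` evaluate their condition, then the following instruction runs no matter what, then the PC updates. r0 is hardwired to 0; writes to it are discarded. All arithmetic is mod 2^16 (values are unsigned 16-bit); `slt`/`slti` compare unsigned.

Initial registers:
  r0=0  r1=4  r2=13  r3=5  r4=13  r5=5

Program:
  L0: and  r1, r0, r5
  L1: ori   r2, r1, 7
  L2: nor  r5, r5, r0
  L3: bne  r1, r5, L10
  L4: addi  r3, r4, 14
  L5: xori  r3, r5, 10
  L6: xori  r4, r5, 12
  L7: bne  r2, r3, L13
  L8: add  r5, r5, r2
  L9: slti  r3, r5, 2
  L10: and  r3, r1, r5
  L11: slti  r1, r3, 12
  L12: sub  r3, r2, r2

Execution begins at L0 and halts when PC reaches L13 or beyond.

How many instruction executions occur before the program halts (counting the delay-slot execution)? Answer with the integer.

[0] and  r1, r0, r5  →  {r0:0, r1:0, r2:13, r3:5, r4:13, r5:5}
[1] ori   r2, r1, 7  →  {r0:0, r1:0, r2:7, r3:5, r4:13, r5:5}
[2] nor  r5, r5, r0  →  {r0:0, r1:0, r2:7, r3:5, r4:13, r5:65530}
[3] bne  r1, r5, L10  →  {r0:0, r1:0, r2:7, r3:5, r4:13, r5:65530}  ⟨branch taken⟩
[4] addi  r3, r4, 14  →  {r0:0, r1:0, r2:7, r3:27, r4:13, r5:65530}
[10] and  r3, r1, r5  →  {r0:0, r1:0, r2:7, r3:0, r4:13, r5:65530}
[11] slti  r1, r3, 12  →  {r0:0, r1:1, r2:7, r3:0, r4:13, r5:65530}
[12] sub  r3, r2, r2  →  {r0:0, r1:1, r2:7, r3:0, r4:13, r5:65530}

8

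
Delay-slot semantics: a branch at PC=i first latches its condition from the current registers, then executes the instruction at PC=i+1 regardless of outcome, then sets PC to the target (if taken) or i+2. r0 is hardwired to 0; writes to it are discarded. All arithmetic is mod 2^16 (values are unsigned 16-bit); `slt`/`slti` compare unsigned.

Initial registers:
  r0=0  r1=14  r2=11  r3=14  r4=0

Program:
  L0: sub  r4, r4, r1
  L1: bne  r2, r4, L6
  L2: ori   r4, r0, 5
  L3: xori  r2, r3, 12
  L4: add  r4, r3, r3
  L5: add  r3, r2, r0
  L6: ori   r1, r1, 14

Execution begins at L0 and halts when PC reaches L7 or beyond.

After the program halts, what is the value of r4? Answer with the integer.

#0 sub  r4, r4, r1 ; 0/14/11/14/65522
#1 bne  r2, r4, L6 ; 0/14/11/14/65522 ; →target
#2 ori   r4, r0, 5 ; 0/14/11/14/5
#6 ori   r1, r1, 14 ; 0/14/11/14/5

5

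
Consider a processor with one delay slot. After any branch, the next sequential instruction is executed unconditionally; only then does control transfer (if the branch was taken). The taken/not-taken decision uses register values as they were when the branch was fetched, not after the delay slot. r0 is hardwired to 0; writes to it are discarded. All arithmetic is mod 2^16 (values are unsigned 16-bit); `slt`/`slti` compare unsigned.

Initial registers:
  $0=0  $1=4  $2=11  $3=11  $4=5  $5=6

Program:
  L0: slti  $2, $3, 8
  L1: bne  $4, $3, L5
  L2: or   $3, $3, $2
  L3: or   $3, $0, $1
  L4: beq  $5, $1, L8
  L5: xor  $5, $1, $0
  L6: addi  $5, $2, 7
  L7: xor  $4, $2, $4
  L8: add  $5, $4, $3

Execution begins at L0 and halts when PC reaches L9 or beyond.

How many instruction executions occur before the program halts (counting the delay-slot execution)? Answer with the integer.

7

PC=0  slti  $2, $3, 8        | $0=0 $1=4 $2=0 $3=11 $4=5 $5=6
PC=1  bne  $4, $3, L5        | $0=0 $1=4 $2=0 $3=11 $4=5 $5=6  [TAKEN]
PC=2  or   $3, $3, $2        | $0=0 $1=4 $2=0 $3=11 $4=5 $5=6
PC=5  xor  $5, $1, $0        | $0=0 $1=4 $2=0 $3=11 $4=5 $5=4
PC=6  addi  $5, $2, 7        | $0=0 $1=4 $2=0 $3=11 $4=5 $5=7
PC=7  xor  $4, $2, $4        | $0=0 $1=4 $2=0 $3=11 $4=5 $5=7
PC=8  add  $5, $4, $3        | $0=0 $1=4 $2=0 $3=11 $4=5 $5=16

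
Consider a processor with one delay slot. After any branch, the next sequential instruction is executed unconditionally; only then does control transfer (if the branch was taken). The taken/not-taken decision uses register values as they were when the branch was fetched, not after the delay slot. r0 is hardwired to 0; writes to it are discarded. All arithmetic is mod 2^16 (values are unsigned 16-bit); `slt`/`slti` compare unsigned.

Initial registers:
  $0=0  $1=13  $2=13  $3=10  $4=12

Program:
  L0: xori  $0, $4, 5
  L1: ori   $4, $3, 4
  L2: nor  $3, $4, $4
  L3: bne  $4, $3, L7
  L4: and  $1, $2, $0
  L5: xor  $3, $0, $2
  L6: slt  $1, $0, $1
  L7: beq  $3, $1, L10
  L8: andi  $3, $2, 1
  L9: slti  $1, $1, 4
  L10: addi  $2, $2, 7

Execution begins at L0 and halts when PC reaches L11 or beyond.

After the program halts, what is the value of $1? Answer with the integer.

1

  step pc=0: xori  $0, $4, 5  regs=(0,13,13,10,12)
  step pc=1: ori   $4, $3, 4  regs=(0,13,13,10,14)
  step pc=2: nor  $3, $4, $4  regs=(0,13,13,65521,14)
  step pc=3: bne  $4, $3, L7  cond=T  regs=(0,13,13,65521,14)
  step pc=4: and  $1, $2, $0  regs=(0,0,13,65521,14)
  step pc=7: beq  $3, $1, L10  cond=F  regs=(0,0,13,65521,14)
  step pc=8: andi  $3, $2, 1  regs=(0,0,13,1,14)
  step pc=9: slti  $1, $1, 4  regs=(0,1,13,1,14)
  step pc=10: addi  $2, $2, 7  regs=(0,1,20,1,14)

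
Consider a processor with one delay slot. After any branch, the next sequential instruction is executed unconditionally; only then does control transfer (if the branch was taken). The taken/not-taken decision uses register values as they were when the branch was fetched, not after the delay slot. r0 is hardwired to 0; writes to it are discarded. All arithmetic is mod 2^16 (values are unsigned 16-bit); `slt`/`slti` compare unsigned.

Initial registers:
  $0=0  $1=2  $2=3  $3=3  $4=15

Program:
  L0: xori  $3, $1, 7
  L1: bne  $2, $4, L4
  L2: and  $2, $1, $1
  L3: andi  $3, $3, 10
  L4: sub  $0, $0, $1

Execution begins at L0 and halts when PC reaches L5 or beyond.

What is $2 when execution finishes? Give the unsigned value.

[0] xori  $3, $1, 7  →  {$0:0, $1:2, $2:3, $3:5, $4:15}
[1] bne  $2, $4, L4  →  {$0:0, $1:2, $2:3, $3:5, $4:15}  ⟨branch taken⟩
[2] and  $2, $1, $1  →  {$0:0, $1:2, $2:2, $3:5, $4:15}
[4] sub  $0, $0, $1  →  {$0:0, $1:2, $2:2, $3:5, $4:15}

2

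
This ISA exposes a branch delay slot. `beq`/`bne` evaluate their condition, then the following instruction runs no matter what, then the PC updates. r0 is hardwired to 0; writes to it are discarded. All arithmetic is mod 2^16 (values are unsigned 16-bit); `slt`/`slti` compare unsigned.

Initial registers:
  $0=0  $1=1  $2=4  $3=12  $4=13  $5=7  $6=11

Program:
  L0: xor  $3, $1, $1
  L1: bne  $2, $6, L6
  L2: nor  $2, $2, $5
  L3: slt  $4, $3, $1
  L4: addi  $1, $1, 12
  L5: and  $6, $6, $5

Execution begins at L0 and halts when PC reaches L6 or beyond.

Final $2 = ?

[0] xor  $3, $1, $1  →  {$0:0, $1:1, $2:4, $3:0, $4:13, $5:7, $6:11}
[1] bne  $2, $6, L6  →  {$0:0, $1:1, $2:4, $3:0, $4:13, $5:7, $6:11}  ⟨branch taken⟩
[2] nor  $2, $2, $5  →  {$0:0, $1:1, $2:65528, $3:0, $4:13, $5:7, $6:11}

65528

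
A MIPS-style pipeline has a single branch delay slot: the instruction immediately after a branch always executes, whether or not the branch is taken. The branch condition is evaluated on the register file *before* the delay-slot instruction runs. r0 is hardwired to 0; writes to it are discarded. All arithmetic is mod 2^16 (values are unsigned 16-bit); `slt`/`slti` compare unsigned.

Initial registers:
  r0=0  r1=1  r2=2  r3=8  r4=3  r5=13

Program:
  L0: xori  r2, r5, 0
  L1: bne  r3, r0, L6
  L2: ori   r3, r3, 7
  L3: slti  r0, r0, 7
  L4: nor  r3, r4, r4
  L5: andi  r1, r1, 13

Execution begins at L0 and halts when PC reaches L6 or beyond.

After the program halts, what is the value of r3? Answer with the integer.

15

PC=0  xori  r2, r5, 0        | r0=0 r1=1 r2=13 r3=8 r4=3 r5=13
PC=1  bne  r3, r0, L6        | r0=0 r1=1 r2=13 r3=8 r4=3 r5=13  [TAKEN]
PC=2  ori   r3, r3, 7        | r0=0 r1=1 r2=13 r3=15 r4=3 r5=13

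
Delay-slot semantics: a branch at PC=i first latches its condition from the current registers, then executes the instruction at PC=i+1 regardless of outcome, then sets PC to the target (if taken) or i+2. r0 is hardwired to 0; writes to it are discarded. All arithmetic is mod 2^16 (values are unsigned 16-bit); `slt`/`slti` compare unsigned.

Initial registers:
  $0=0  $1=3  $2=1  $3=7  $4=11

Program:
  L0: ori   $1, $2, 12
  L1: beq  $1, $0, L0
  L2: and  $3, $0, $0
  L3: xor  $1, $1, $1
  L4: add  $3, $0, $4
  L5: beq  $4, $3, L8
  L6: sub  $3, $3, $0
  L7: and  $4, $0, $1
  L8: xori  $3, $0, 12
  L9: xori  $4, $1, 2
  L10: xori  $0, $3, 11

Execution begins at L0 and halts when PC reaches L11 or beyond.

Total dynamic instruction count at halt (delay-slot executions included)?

  step pc=0: ori   $1, $2, 12  regs=(0,13,1,7,11)
  step pc=1: beq  $1, $0, L0  cond=F  regs=(0,13,1,7,11)
  step pc=2: and  $3, $0, $0  regs=(0,13,1,0,11)
  step pc=3: xor  $1, $1, $1  regs=(0,0,1,0,11)
  step pc=4: add  $3, $0, $4  regs=(0,0,1,11,11)
  step pc=5: beq  $4, $3, L8  cond=T  regs=(0,0,1,11,11)
  step pc=6: sub  $3, $3, $0  regs=(0,0,1,11,11)
  step pc=8: xori  $3, $0, 12  regs=(0,0,1,12,11)
  step pc=9: xori  $4, $1, 2  regs=(0,0,1,12,2)
  step pc=10: xori  $0, $3, 11  regs=(0,0,1,12,2)

10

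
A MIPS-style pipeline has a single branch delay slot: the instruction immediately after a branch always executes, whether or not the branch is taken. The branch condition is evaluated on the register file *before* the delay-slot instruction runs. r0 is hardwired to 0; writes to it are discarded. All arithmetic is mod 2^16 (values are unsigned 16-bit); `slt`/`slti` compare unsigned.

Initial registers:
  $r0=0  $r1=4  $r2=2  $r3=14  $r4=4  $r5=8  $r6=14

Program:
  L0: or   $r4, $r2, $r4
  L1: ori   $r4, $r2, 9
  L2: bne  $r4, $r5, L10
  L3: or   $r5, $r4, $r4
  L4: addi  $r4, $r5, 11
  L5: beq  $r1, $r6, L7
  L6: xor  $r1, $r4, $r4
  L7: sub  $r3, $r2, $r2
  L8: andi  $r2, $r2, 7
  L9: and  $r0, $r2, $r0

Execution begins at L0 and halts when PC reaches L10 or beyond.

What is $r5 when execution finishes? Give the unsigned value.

11

#0 or   $r4, $r2, $r4 ; 0/4/2/14/6/8/14
#1 ori   $r4, $r2, 9 ; 0/4/2/14/11/8/14
#2 bne  $r4, $r5, L10 ; 0/4/2/14/11/8/14 ; →target
#3 or   $r5, $r4, $r4 ; 0/4/2/14/11/11/14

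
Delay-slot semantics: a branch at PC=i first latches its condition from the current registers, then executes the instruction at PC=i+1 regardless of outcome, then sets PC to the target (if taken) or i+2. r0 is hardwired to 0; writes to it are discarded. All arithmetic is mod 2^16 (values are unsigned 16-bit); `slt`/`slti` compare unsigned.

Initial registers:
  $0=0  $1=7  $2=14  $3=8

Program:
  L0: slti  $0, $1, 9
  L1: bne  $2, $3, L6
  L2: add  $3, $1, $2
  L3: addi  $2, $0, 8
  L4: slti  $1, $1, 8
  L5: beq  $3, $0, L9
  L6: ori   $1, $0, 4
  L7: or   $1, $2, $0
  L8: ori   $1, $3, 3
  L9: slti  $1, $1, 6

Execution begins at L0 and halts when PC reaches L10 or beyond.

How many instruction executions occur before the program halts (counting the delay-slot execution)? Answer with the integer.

7

  step pc=0: slti  $0, $1, 9  regs=(0,7,14,8)
  step pc=1: bne  $2, $3, L6  cond=T  regs=(0,7,14,8)
  step pc=2: add  $3, $1, $2  regs=(0,7,14,21)
  step pc=6: ori   $1, $0, 4  regs=(0,4,14,21)
  step pc=7: or   $1, $2, $0  regs=(0,14,14,21)
  step pc=8: ori   $1, $3, 3  regs=(0,23,14,21)
  step pc=9: slti  $1, $1, 6  regs=(0,0,14,21)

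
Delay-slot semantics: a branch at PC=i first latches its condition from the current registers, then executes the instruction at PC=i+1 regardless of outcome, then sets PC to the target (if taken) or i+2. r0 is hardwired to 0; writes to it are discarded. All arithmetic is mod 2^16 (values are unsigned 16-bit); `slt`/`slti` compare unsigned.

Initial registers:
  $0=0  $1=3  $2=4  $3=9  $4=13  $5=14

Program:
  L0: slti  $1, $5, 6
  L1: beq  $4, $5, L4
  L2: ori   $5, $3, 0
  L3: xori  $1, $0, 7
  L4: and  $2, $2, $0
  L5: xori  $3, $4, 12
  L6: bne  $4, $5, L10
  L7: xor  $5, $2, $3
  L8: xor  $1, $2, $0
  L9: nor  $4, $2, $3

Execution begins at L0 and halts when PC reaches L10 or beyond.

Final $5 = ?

1

  step pc=0: slti  $1, $5, 6  regs=(0,0,4,9,13,14)
  step pc=1: beq  $4, $5, L4  cond=F  regs=(0,0,4,9,13,14)
  step pc=2: ori   $5, $3, 0  regs=(0,0,4,9,13,9)
  step pc=3: xori  $1, $0, 7  regs=(0,7,4,9,13,9)
  step pc=4: and  $2, $2, $0  regs=(0,7,0,9,13,9)
  step pc=5: xori  $3, $4, 12  regs=(0,7,0,1,13,9)
  step pc=6: bne  $4, $5, L10  cond=T  regs=(0,7,0,1,13,9)
  step pc=7: xor  $5, $2, $3  regs=(0,7,0,1,13,1)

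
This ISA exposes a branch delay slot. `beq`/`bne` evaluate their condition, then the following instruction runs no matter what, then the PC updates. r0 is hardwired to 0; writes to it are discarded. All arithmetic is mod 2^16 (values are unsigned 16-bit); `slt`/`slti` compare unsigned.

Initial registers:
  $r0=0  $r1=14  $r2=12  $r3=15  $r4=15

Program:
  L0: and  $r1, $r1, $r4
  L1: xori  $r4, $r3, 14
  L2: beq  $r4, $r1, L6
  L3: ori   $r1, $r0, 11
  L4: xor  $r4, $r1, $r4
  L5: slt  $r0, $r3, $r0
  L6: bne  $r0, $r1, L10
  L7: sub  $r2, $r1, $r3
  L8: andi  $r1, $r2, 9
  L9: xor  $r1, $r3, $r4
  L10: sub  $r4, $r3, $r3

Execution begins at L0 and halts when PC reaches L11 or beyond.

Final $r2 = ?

65532

  step pc=0: and  $r1, $r1, $r4  regs=(0,14,12,15,15)
  step pc=1: xori  $r4, $r3, 14  regs=(0,14,12,15,1)
  step pc=2: beq  $r4, $r1, L6  cond=F  regs=(0,14,12,15,1)
  step pc=3: ori   $r1, $r0, 11  regs=(0,11,12,15,1)
  step pc=4: xor  $r4, $r1, $r4  regs=(0,11,12,15,10)
  step pc=5: slt  $r0, $r3, $r0  regs=(0,11,12,15,10)
  step pc=6: bne  $r0, $r1, L10  cond=T  regs=(0,11,12,15,10)
  step pc=7: sub  $r2, $r1, $r3  regs=(0,11,65532,15,10)
  step pc=10: sub  $r4, $r3, $r3  regs=(0,11,65532,15,0)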